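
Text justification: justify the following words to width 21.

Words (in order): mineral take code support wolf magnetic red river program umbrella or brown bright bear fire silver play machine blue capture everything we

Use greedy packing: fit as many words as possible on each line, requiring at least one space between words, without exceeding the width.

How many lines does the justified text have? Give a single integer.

Answer: 8

Derivation:
Line 1: ['mineral', 'take', 'code'] (min_width=17, slack=4)
Line 2: ['support', 'wolf', 'magnetic'] (min_width=21, slack=0)
Line 3: ['red', 'river', 'program'] (min_width=17, slack=4)
Line 4: ['umbrella', 'or', 'brown'] (min_width=17, slack=4)
Line 5: ['bright', 'bear', 'fire'] (min_width=16, slack=5)
Line 6: ['silver', 'play', 'machine'] (min_width=19, slack=2)
Line 7: ['blue', 'capture'] (min_width=12, slack=9)
Line 8: ['everything', 'we'] (min_width=13, slack=8)
Total lines: 8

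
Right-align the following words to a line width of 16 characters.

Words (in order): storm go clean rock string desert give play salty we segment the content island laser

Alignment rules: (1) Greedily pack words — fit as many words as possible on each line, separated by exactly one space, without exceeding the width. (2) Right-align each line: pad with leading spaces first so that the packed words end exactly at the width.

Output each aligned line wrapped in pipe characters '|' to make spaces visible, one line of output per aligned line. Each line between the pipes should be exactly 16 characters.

Answer: |  storm go clean|
|     rock string|
|desert give play|
|salty we segment|
|     the content|
|    island laser|

Derivation:
Line 1: ['storm', 'go', 'clean'] (min_width=14, slack=2)
Line 2: ['rock', 'string'] (min_width=11, slack=5)
Line 3: ['desert', 'give', 'play'] (min_width=16, slack=0)
Line 4: ['salty', 'we', 'segment'] (min_width=16, slack=0)
Line 5: ['the', 'content'] (min_width=11, slack=5)
Line 6: ['island', 'laser'] (min_width=12, slack=4)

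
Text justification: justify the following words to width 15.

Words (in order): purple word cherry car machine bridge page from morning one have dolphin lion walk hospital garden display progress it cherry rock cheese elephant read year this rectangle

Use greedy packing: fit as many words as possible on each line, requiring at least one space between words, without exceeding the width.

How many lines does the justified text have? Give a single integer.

Answer: 14

Derivation:
Line 1: ['purple', 'word'] (min_width=11, slack=4)
Line 2: ['cherry', 'car'] (min_width=10, slack=5)
Line 3: ['machine', 'bridge'] (min_width=14, slack=1)
Line 4: ['page', 'from'] (min_width=9, slack=6)
Line 5: ['morning', 'one'] (min_width=11, slack=4)
Line 6: ['have', 'dolphin'] (min_width=12, slack=3)
Line 7: ['lion', 'walk'] (min_width=9, slack=6)
Line 8: ['hospital', 'garden'] (min_width=15, slack=0)
Line 9: ['display'] (min_width=7, slack=8)
Line 10: ['progress', 'it'] (min_width=11, slack=4)
Line 11: ['cherry', 'rock'] (min_width=11, slack=4)
Line 12: ['cheese', 'elephant'] (min_width=15, slack=0)
Line 13: ['read', 'year', 'this'] (min_width=14, slack=1)
Line 14: ['rectangle'] (min_width=9, slack=6)
Total lines: 14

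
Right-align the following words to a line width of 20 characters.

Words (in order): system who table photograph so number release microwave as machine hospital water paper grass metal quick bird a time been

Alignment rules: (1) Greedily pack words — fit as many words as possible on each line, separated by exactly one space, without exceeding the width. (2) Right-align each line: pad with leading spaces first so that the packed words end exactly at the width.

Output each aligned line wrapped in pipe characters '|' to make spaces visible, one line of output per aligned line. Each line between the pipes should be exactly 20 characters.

Answer: |    system who table|
|photograph so number|
|release microwave as|
|    machine hospital|
|   water paper grass|
|  metal quick bird a|
|           time been|

Derivation:
Line 1: ['system', 'who', 'table'] (min_width=16, slack=4)
Line 2: ['photograph', 'so', 'number'] (min_width=20, slack=0)
Line 3: ['release', 'microwave', 'as'] (min_width=20, slack=0)
Line 4: ['machine', 'hospital'] (min_width=16, slack=4)
Line 5: ['water', 'paper', 'grass'] (min_width=17, slack=3)
Line 6: ['metal', 'quick', 'bird', 'a'] (min_width=18, slack=2)
Line 7: ['time', 'been'] (min_width=9, slack=11)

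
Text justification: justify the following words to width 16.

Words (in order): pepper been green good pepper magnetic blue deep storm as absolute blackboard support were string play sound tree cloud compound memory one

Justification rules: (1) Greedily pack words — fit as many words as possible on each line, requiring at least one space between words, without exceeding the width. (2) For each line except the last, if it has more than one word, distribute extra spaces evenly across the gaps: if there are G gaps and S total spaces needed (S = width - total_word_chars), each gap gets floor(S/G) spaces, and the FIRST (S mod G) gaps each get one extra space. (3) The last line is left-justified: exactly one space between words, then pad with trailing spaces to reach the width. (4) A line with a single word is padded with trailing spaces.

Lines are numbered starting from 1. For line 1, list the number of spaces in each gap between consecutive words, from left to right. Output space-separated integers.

Answer: 6

Derivation:
Line 1: ['pepper', 'been'] (min_width=11, slack=5)
Line 2: ['green', 'good'] (min_width=10, slack=6)
Line 3: ['pepper', 'magnetic'] (min_width=15, slack=1)
Line 4: ['blue', 'deep', 'storm'] (min_width=15, slack=1)
Line 5: ['as', 'absolute'] (min_width=11, slack=5)
Line 6: ['blackboard'] (min_width=10, slack=6)
Line 7: ['support', 'were'] (min_width=12, slack=4)
Line 8: ['string', 'play'] (min_width=11, slack=5)
Line 9: ['sound', 'tree', 'cloud'] (min_width=16, slack=0)
Line 10: ['compound', 'memory'] (min_width=15, slack=1)
Line 11: ['one'] (min_width=3, slack=13)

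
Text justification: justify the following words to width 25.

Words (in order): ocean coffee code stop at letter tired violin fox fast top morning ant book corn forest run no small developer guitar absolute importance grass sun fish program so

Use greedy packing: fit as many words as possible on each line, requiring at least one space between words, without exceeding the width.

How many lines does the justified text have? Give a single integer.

Answer: 7

Derivation:
Line 1: ['ocean', 'coffee', 'code', 'stop', 'at'] (min_width=25, slack=0)
Line 2: ['letter', 'tired', 'violin', 'fox'] (min_width=23, slack=2)
Line 3: ['fast', 'top', 'morning', 'ant', 'book'] (min_width=25, slack=0)
Line 4: ['corn', 'forest', 'run', 'no', 'small'] (min_width=24, slack=1)
Line 5: ['developer', 'guitar', 'absolute'] (min_width=25, slack=0)
Line 6: ['importance', 'grass', 'sun', 'fish'] (min_width=25, slack=0)
Line 7: ['program', 'so'] (min_width=10, slack=15)
Total lines: 7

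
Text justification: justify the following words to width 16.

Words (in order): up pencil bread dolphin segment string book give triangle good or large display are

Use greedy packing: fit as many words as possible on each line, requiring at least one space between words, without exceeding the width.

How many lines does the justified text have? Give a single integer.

Line 1: ['up', 'pencil', 'bread'] (min_width=15, slack=1)
Line 2: ['dolphin', 'segment'] (min_width=15, slack=1)
Line 3: ['string', 'book', 'give'] (min_width=16, slack=0)
Line 4: ['triangle', 'good', 'or'] (min_width=16, slack=0)
Line 5: ['large', 'display'] (min_width=13, slack=3)
Line 6: ['are'] (min_width=3, slack=13)
Total lines: 6

Answer: 6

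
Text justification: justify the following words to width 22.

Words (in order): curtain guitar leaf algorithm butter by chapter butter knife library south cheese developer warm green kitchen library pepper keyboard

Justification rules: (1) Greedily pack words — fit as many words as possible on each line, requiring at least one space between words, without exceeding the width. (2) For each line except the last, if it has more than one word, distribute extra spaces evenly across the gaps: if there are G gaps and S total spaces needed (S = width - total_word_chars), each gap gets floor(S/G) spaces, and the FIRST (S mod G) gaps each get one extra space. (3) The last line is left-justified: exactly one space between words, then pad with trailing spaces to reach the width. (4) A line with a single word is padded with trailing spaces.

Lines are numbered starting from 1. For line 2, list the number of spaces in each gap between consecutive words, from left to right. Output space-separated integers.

Line 1: ['curtain', 'guitar', 'leaf'] (min_width=19, slack=3)
Line 2: ['algorithm', 'butter', 'by'] (min_width=19, slack=3)
Line 3: ['chapter', 'butter', 'knife'] (min_width=20, slack=2)
Line 4: ['library', 'south', 'cheese'] (min_width=20, slack=2)
Line 5: ['developer', 'warm', 'green'] (min_width=20, slack=2)
Line 6: ['kitchen', 'library', 'pepper'] (min_width=22, slack=0)
Line 7: ['keyboard'] (min_width=8, slack=14)

Answer: 3 2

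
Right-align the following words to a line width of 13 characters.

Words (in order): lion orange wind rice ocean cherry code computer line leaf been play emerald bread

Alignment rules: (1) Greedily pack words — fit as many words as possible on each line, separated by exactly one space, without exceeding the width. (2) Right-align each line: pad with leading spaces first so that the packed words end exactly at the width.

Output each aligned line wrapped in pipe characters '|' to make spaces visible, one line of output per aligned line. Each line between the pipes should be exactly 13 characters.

Line 1: ['lion', 'orange'] (min_width=11, slack=2)
Line 2: ['wind', 'rice'] (min_width=9, slack=4)
Line 3: ['ocean', 'cherry'] (min_width=12, slack=1)
Line 4: ['code', 'computer'] (min_width=13, slack=0)
Line 5: ['line', 'leaf'] (min_width=9, slack=4)
Line 6: ['been', 'play'] (min_width=9, slack=4)
Line 7: ['emerald', 'bread'] (min_width=13, slack=0)

Answer: |  lion orange|
|    wind rice|
| ocean cherry|
|code computer|
|    line leaf|
|    been play|
|emerald bread|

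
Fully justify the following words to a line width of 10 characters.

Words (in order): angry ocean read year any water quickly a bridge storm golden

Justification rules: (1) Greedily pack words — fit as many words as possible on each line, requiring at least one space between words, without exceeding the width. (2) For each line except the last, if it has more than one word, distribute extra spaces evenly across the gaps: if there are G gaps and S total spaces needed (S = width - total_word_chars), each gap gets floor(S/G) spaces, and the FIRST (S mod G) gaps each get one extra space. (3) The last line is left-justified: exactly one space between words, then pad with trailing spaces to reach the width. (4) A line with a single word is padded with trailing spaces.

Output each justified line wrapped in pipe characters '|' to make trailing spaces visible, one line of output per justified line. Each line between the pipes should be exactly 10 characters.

Line 1: ['angry'] (min_width=5, slack=5)
Line 2: ['ocean', 'read'] (min_width=10, slack=0)
Line 3: ['year', 'any'] (min_width=8, slack=2)
Line 4: ['water'] (min_width=5, slack=5)
Line 5: ['quickly', 'a'] (min_width=9, slack=1)
Line 6: ['bridge'] (min_width=6, slack=4)
Line 7: ['storm'] (min_width=5, slack=5)
Line 8: ['golden'] (min_width=6, slack=4)

Answer: |angry     |
|ocean read|
|year   any|
|water     |
|quickly  a|
|bridge    |
|storm     |
|golden    |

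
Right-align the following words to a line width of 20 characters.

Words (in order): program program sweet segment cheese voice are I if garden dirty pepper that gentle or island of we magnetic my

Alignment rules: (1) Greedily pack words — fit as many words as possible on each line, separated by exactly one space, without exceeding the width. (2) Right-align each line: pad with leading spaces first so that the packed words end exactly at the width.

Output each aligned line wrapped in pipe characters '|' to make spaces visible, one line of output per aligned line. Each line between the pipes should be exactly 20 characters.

Answer: |     program program|
|sweet segment cheese|
|      voice are I if|
| garden dirty pepper|
|      that gentle or|
|        island of we|
|         magnetic my|

Derivation:
Line 1: ['program', 'program'] (min_width=15, slack=5)
Line 2: ['sweet', 'segment', 'cheese'] (min_width=20, slack=0)
Line 3: ['voice', 'are', 'I', 'if'] (min_width=14, slack=6)
Line 4: ['garden', 'dirty', 'pepper'] (min_width=19, slack=1)
Line 5: ['that', 'gentle', 'or'] (min_width=14, slack=6)
Line 6: ['island', 'of', 'we'] (min_width=12, slack=8)
Line 7: ['magnetic', 'my'] (min_width=11, slack=9)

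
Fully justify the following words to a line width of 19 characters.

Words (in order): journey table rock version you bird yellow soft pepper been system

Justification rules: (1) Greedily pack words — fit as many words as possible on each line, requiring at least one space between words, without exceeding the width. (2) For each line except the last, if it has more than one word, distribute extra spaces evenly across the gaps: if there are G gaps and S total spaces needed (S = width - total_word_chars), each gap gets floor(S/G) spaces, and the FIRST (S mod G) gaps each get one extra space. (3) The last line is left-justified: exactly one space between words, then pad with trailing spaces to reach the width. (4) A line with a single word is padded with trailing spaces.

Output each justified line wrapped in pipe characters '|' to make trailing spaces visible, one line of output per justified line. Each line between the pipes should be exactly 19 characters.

Line 1: ['journey', 'table', 'rock'] (min_width=18, slack=1)
Line 2: ['version', 'you', 'bird'] (min_width=16, slack=3)
Line 3: ['yellow', 'soft', 'pepper'] (min_width=18, slack=1)
Line 4: ['been', 'system'] (min_width=11, slack=8)

Answer: |journey  table rock|
|version   you  bird|
|yellow  soft pepper|
|been system        |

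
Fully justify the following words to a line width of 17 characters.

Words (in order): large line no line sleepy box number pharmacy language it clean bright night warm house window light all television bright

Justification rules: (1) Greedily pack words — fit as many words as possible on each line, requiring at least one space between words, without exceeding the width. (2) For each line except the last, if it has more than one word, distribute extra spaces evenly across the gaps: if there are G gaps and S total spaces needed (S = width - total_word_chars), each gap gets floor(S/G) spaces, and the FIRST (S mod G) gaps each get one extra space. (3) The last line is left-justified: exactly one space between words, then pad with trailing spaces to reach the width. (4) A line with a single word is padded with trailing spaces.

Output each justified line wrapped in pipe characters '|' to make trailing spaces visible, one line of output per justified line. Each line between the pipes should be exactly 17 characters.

Answer: |large   line   no|
|line  sleepy  box|
|number   pharmacy|
|language it clean|
|bright night warm|
|house      window|
|light         all|
|television bright|

Derivation:
Line 1: ['large', 'line', 'no'] (min_width=13, slack=4)
Line 2: ['line', 'sleepy', 'box'] (min_width=15, slack=2)
Line 3: ['number', 'pharmacy'] (min_width=15, slack=2)
Line 4: ['language', 'it', 'clean'] (min_width=17, slack=0)
Line 5: ['bright', 'night', 'warm'] (min_width=17, slack=0)
Line 6: ['house', 'window'] (min_width=12, slack=5)
Line 7: ['light', 'all'] (min_width=9, slack=8)
Line 8: ['television', 'bright'] (min_width=17, slack=0)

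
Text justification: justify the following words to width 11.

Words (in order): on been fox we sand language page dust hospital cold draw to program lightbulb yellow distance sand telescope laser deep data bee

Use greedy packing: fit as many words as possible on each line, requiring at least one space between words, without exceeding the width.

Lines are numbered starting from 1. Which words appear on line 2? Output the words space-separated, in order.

Line 1: ['on', 'been', 'fox'] (min_width=11, slack=0)
Line 2: ['we', 'sand'] (min_width=7, slack=4)
Line 3: ['language'] (min_width=8, slack=3)
Line 4: ['page', 'dust'] (min_width=9, slack=2)
Line 5: ['hospital'] (min_width=8, slack=3)
Line 6: ['cold', 'draw'] (min_width=9, slack=2)
Line 7: ['to', 'program'] (min_width=10, slack=1)
Line 8: ['lightbulb'] (min_width=9, slack=2)
Line 9: ['yellow'] (min_width=6, slack=5)
Line 10: ['distance'] (min_width=8, slack=3)
Line 11: ['sand'] (min_width=4, slack=7)
Line 12: ['telescope'] (min_width=9, slack=2)
Line 13: ['laser', 'deep'] (min_width=10, slack=1)
Line 14: ['data', 'bee'] (min_width=8, slack=3)

Answer: we sand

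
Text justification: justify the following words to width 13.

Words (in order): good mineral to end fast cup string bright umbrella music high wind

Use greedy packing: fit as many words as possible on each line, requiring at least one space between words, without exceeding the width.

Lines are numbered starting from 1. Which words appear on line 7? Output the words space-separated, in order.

Line 1: ['good', 'mineral'] (min_width=12, slack=1)
Line 2: ['to', 'end', 'fast'] (min_width=11, slack=2)
Line 3: ['cup', 'string'] (min_width=10, slack=3)
Line 4: ['bright'] (min_width=6, slack=7)
Line 5: ['umbrella'] (min_width=8, slack=5)
Line 6: ['music', 'high'] (min_width=10, slack=3)
Line 7: ['wind'] (min_width=4, slack=9)

Answer: wind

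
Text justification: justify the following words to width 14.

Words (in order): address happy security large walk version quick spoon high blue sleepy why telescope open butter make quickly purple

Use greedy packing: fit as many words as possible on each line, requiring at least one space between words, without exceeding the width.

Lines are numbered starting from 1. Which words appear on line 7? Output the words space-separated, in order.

Answer: telescope open

Derivation:
Line 1: ['address', 'happy'] (min_width=13, slack=1)
Line 2: ['security', 'large'] (min_width=14, slack=0)
Line 3: ['walk', 'version'] (min_width=12, slack=2)
Line 4: ['quick', 'spoon'] (min_width=11, slack=3)
Line 5: ['high', 'blue'] (min_width=9, slack=5)
Line 6: ['sleepy', 'why'] (min_width=10, slack=4)
Line 7: ['telescope', 'open'] (min_width=14, slack=0)
Line 8: ['butter', 'make'] (min_width=11, slack=3)
Line 9: ['quickly', 'purple'] (min_width=14, slack=0)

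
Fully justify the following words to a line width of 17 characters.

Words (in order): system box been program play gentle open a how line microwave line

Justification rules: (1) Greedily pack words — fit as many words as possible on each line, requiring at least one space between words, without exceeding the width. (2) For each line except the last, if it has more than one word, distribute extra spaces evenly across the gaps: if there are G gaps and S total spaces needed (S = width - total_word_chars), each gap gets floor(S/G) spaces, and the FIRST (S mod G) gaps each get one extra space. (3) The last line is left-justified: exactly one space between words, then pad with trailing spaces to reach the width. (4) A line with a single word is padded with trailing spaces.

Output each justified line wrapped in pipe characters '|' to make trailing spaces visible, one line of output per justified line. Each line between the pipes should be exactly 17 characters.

Answer: |system  box  been|
|program      play|
|gentle open a how|
|line    microwave|
|line             |

Derivation:
Line 1: ['system', 'box', 'been'] (min_width=15, slack=2)
Line 2: ['program', 'play'] (min_width=12, slack=5)
Line 3: ['gentle', 'open', 'a', 'how'] (min_width=17, slack=0)
Line 4: ['line', 'microwave'] (min_width=14, slack=3)
Line 5: ['line'] (min_width=4, slack=13)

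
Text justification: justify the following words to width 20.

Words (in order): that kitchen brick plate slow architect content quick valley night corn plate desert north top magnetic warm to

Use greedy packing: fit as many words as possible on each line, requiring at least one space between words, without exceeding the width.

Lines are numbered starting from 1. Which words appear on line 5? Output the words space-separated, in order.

Answer: desert north top

Derivation:
Line 1: ['that', 'kitchen', 'brick'] (min_width=18, slack=2)
Line 2: ['plate', 'slow', 'architect'] (min_width=20, slack=0)
Line 3: ['content', 'quick', 'valley'] (min_width=20, slack=0)
Line 4: ['night', 'corn', 'plate'] (min_width=16, slack=4)
Line 5: ['desert', 'north', 'top'] (min_width=16, slack=4)
Line 6: ['magnetic', 'warm', 'to'] (min_width=16, slack=4)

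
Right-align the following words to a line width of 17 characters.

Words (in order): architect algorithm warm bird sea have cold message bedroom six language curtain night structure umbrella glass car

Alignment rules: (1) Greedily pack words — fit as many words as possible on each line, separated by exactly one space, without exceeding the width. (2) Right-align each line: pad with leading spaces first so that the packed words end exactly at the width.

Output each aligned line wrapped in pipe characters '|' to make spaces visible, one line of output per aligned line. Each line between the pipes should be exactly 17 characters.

Answer: |        architect|
|   algorithm warm|
|    bird sea have|
|     cold message|
|      bedroom six|
| language curtain|
|  night structure|
|   umbrella glass|
|              car|

Derivation:
Line 1: ['architect'] (min_width=9, slack=8)
Line 2: ['algorithm', 'warm'] (min_width=14, slack=3)
Line 3: ['bird', 'sea', 'have'] (min_width=13, slack=4)
Line 4: ['cold', 'message'] (min_width=12, slack=5)
Line 5: ['bedroom', 'six'] (min_width=11, slack=6)
Line 6: ['language', 'curtain'] (min_width=16, slack=1)
Line 7: ['night', 'structure'] (min_width=15, slack=2)
Line 8: ['umbrella', 'glass'] (min_width=14, slack=3)
Line 9: ['car'] (min_width=3, slack=14)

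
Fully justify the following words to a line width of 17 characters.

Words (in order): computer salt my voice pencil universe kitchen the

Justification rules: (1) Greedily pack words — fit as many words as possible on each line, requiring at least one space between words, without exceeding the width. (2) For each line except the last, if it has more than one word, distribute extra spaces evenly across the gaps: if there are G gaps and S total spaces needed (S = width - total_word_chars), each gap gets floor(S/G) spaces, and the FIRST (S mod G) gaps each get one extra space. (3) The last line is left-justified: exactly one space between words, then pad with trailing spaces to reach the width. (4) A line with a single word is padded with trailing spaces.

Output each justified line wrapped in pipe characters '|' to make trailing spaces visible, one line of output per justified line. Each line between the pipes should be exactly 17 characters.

Line 1: ['computer', 'salt', 'my'] (min_width=16, slack=1)
Line 2: ['voice', 'pencil'] (min_width=12, slack=5)
Line 3: ['universe', 'kitchen'] (min_width=16, slack=1)
Line 4: ['the'] (min_width=3, slack=14)

Answer: |computer  salt my|
|voice      pencil|
|universe  kitchen|
|the              |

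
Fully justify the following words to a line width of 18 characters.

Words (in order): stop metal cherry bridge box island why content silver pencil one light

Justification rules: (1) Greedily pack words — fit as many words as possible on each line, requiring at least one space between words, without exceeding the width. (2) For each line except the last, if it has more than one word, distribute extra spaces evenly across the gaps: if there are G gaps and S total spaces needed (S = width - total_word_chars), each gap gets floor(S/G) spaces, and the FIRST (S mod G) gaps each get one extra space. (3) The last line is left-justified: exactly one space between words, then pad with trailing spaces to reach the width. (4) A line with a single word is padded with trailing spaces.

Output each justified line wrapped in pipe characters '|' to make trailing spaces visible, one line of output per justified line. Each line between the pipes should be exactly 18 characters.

Answer: |stop  metal cherry|
|bridge  box island|
|why content silver|
|pencil one light  |

Derivation:
Line 1: ['stop', 'metal', 'cherry'] (min_width=17, slack=1)
Line 2: ['bridge', 'box', 'island'] (min_width=17, slack=1)
Line 3: ['why', 'content', 'silver'] (min_width=18, slack=0)
Line 4: ['pencil', 'one', 'light'] (min_width=16, slack=2)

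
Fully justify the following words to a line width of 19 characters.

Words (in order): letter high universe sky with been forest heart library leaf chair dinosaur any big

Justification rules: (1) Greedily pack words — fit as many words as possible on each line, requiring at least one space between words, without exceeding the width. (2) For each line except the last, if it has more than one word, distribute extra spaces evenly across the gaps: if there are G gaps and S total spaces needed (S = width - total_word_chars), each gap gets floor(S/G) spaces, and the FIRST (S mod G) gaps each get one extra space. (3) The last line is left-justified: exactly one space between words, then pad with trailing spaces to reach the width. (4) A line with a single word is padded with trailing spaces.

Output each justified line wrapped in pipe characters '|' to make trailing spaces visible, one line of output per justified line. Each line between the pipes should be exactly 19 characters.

Answer: |letter         high|
|universe  sky  with|
|been  forest  heart|
|library  leaf chair|
|dinosaur any big   |

Derivation:
Line 1: ['letter', 'high'] (min_width=11, slack=8)
Line 2: ['universe', 'sky', 'with'] (min_width=17, slack=2)
Line 3: ['been', 'forest', 'heart'] (min_width=17, slack=2)
Line 4: ['library', 'leaf', 'chair'] (min_width=18, slack=1)
Line 5: ['dinosaur', 'any', 'big'] (min_width=16, slack=3)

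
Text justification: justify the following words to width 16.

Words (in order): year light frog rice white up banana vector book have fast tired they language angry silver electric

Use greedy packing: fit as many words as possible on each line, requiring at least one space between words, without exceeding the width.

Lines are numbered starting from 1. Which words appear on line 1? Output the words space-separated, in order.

Line 1: ['year', 'light', 'frog'] (min_width=15, slack=1)
Line 2: ['rice', 'white', 'up'] (min_width=13, slack=3)
Line 3: ['banana', 'vector'] (min_width=13, slack=3)
Line 4: ['book', 'have', 'fast'] (min_width=14, slack=2)
Line 5: ['tired', 'they'] (min_width=10, slack=6)
Line 6: ['language', 'angry'] (min_width=14, slack=2)
Line 7: ['silver', 'electric'] (min_width=15, slack=1)

Answer: year light frog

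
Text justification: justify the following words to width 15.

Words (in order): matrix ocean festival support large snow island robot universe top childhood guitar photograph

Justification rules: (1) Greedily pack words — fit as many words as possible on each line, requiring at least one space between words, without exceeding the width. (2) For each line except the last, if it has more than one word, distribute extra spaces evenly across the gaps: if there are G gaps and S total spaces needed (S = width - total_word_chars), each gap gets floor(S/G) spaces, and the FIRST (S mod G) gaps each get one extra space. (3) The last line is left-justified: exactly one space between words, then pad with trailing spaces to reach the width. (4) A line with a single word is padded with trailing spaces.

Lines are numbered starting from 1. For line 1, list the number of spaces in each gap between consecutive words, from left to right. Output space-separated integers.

Line 1: ['matrix', 'ocean'] (min_width=12, slack=3)
Line 2: ['festival'] (min_width=8, slack=7)
Line 3: ['support', 'large'] (min_width=13, slack=2)
Line 4: ['snow', 'island'] (min_width=11, slack=4)
Line 5: ['robot', 'universe'] (min_width=14, slack=1)
Line 6: ['top', 'childhood'] (min_width=13, slack=2)
Line 7: ['guitar'] (min_width=6, slack=9)
Line 8: ['photograph'] (min_width=10, slack=5)

Answer: 4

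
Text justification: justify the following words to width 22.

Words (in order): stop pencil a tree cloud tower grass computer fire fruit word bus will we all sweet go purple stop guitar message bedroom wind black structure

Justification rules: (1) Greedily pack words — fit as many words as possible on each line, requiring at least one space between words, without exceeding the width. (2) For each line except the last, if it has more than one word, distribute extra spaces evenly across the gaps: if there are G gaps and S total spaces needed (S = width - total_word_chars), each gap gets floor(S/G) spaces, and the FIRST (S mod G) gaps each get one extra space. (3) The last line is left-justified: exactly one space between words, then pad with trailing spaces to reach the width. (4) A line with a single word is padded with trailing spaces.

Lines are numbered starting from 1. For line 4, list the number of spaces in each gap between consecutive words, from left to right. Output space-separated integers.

Line 1: ['stop', 'pencil', 'a', 'tree'] (min_width=18, slack=4)
Line 2: ['cloud', 'tower', 'grass'] (min_width=17, slack=5)
Line 3: ['computer', 'fire', 'fruit'] (min_width=19, slack=3)
Line 4: ['word', 'bus', 'will', 'we', 'all'] (min_width=20, slack=2)
Line 5: ['sweet', 'go', 'purple', 'stop'] (min_width=20, slack=2)
Line 6: ['guitar', 'message', 'bedroom'] (min_width=22, slack=0)
Line 7: ['wind', 'black', 'structure'] (min_width=20, slack=2)

Answer: 2 2 1 1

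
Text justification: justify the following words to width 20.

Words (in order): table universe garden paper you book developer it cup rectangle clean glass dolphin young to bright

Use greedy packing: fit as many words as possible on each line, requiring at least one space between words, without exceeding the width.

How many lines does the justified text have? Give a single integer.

Line 1: ['table', 'universe'] (min_width=14, slack=6)
Line 2: ['garden', 'paper', 'you'] (min_width=16, slack=4)
Line 3: ['book', 'developer', 'it'] (min_width=17, slack=3)
Line 4: ['cup', 'rectangle', 'clean'] (min_width=19, slack=1)
Line 5: ['glass', 'dolphin', 'young'] (min_width=19, slack=1)
Line 6: ['to', 'bright'] (min_width=9, slack=11)
Total lines: 6

Answer: 6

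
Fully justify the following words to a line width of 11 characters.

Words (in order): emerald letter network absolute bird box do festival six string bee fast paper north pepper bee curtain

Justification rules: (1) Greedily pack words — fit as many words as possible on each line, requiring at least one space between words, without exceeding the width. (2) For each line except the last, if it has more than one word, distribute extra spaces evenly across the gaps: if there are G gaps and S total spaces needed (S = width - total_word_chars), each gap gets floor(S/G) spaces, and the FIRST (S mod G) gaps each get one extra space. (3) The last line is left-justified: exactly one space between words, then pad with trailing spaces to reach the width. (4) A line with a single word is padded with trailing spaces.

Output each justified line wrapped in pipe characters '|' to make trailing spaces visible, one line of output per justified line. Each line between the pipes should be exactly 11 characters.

Answer: |emerald    |
|letter     |
|network    |
|absolute   |
|bird box do|
|festival   |
|six  string|
|bee    fast|
|paper north|
|pepper  bee|
|curtain    |

Derivation:
Line 1: ['emerald'] (min_width=7, slack=4)
Line 2: ['letter'] (min_width=6, slack=5)
Line 3: ['network'] (min_width=7, slack=4)
Line 4: ['absolute'] (min_width=8, slack=3)
Line 5: ['bird', 'box', 'do'] (min_width=11, slack=0)
Line 6: ['festival'] (min_width=8, slack=3)
Line 7: ['six', 'string'] (min_width=10, slack=1)
Line 8: ['bee', 'fast'] (min_width=8, slack=3)
Line 9: ['paper', 'north'] (min_width=11, slack=0)
Line 10: ['pepper', 'bee'] (min_width=10, slack=1)
Line 11: ['curtain'] (min_width=7, slack=4)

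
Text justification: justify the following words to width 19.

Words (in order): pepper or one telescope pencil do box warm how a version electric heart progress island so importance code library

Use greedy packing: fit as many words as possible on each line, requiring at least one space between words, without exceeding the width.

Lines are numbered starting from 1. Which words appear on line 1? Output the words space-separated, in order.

Line 1: ['pepper', 'or', 'one'] (min_width=13, slack=6)
Line 2: ['telescope', 'pencil', 'do'] (min_width=19, slack=0)
Line 3: ['box', 'warm', 'how', 'a'] (min_width=14, slack=5)
Line 4: ['version', 'electric'] (min_width=16, slack=3)
Line 5: ['heart', 'progress'] (min_width=14, slack=5)
Line 6: ['island', 'so'] (min_width=9, slack=10)
Line 7: ['importance', 'code'] (min_width=15, slack=4)
Line 8: ['library'] (min_width=7, slack=12)

Answer: pepper or one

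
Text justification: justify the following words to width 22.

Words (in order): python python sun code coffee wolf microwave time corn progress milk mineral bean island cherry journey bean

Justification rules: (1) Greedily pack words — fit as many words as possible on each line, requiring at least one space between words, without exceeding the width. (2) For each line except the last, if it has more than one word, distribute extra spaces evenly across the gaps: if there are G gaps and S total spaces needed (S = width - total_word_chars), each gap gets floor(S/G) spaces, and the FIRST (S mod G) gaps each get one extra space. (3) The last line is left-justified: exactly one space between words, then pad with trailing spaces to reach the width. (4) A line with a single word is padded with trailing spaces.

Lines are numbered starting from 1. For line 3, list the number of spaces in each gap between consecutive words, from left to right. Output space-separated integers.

Answer: 3 3

Derivation:
Line 1: ['python', 'python', 'sun', 'code'] (min_width=22, slack=0)
Line 2: ['coffee', 'wolf', 'microwave'] (min_width=21, slack=1)
Line 3: ['time', 'corn', 'progress'] (min_width=18, slack=4)
Line 4: ['milk', 'mineral', 'bean'] (min_width=17, slack=5)
Line 5: ['island', 'cherry', 'journey'] (min_width=21, slack=1)
Line 6: ['bean'] (min_width=4, slack=18)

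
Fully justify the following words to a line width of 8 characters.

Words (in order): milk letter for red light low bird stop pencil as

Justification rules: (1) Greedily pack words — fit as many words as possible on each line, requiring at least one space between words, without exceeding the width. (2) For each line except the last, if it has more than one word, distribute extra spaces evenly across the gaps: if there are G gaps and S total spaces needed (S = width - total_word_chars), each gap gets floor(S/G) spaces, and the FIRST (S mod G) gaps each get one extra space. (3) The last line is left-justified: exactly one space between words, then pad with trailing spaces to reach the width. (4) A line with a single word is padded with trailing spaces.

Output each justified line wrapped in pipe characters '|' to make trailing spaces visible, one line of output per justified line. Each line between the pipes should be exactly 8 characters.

Answer: |milk    |
|letter  |
|for  red|
|light   |
|low bird|
|stop    |
|pencil  |
|as      |

Derivation:
Line 1: ['milk'] (min_width=4, slack=4)
Line 2: ['letter'] (min_width=6, slack=2)
Line 3: ['for', 'red'] (min_width=7, slack=1)
Line 4: ['light'] (min_width=5, slack=3)
Line 5: ['low', 'bird'] (min_width=8, slack=0)
Line 6: ['stop'] (min_width=4, slack=4)
Line 7: ['pencil'] (min_width=6, slack=2)
Line 8: ['as'] (min_width=2, slack=6)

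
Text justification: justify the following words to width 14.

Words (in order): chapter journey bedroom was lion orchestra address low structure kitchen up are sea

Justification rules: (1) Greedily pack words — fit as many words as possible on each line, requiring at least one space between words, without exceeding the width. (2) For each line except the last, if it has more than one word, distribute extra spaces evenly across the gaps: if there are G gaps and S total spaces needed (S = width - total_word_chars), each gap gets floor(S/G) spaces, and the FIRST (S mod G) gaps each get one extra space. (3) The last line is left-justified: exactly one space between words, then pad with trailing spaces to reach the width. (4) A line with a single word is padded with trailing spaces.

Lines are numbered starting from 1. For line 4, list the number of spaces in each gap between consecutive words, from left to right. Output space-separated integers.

Line 1: ['chapter'] (min_width=7, slack=7)
Line 2: ['journey'] (min_width=7, slack=7)
Line 3: ['bedroom', 'was'] (min_width=11, slack=3)
Line 4: ['lion', 'orchestra'] (min_width=14, slack=0)
Line 5: ['address', 'low'] (min_width=11, slack=3)
Line 6: ['structure'] (min_width=9, slack=5)
Line 7: ['kitchen', 'up', 'are'] (min_width=14, slack=0)
Line 8: ['sea'] (min_width=3, slack=11)

Answer: 1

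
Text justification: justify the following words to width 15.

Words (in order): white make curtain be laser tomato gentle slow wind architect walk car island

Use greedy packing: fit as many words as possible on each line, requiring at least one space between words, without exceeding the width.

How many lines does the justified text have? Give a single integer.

Answer: 6

Derivation:
Line 1: ['white', 'make'] (min_width=10, slack=5)
Line 2: ['curtain', 'be'] (min_width=10, slack=5)
Line 3: ['laser', 'tomato'] (min_width=12, slack=3)
Line 4: ['gentle', 'slow'] (min_width=11, slack=4)
Line 5: ['wind', 'architect'] (min_width=14, slack=1)
Line 6: ['walk', 'car', 'island'] (min_width=15, slack=0)
Total lines: 6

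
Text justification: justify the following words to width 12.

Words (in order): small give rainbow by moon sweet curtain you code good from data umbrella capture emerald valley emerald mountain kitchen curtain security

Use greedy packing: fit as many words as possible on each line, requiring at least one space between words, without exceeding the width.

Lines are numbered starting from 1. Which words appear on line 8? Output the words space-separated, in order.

Answer: capture

Derivation:
Line 1: ['small', 'give'] (min_width=10, slack=2)
Line 2: ['rainbow', 'by'] (min_width=10, slack=2)
Line 3: ['moon', 'sweet'] (min_width=10, slack=2)
Line 4: ['curtain', 'you'] (min_width=11, slack=1)
Line 5: ['code', 'good'] (min_width=9, slack=3)
Line 6: ['from', 'data'] (min_width=9, slack=3)
Line 7: ['umbrella'] (min_width=8, slack=4)
Line 8: ['capture'] (min_width=7, slack=5)
Line 9: ['emerald'] (min_width=7, slack=5)
Line 10: ['valley'] (min_width=6, slack=6)
Line 11: ['emerald'] (min_width=7, slack=5)
Line 12: ['mountain'] (min_width=8, slack=4)
Line 13: ['kitchen'] (min_width=7, slack=5)
Line 14: ['curtain'] (min_width=7, slack=5)
Line 15: ['security'] (min_width=8, slack=4)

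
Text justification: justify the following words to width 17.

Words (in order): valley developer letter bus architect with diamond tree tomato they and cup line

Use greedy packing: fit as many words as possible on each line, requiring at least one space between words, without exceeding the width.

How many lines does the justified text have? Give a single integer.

Answer: 6

Derivation:
Line 1: ['valley', 'developer'] (min_width=16, slack=1)
Line 2: ['letter', 'bus'] (min_width=10, slack=7)
Line 3: ['architect', 'with'] (min_width=14, slack=3)
Line 4: ['diamond', 'tree'] (min_width=12, slack=5)
Line 5: ['tomato', 'they', 'and'] (min_width=15, slack=2)
Line 6: ['cup', 'line'] (min_width=8, slack=9)
Total lines: 6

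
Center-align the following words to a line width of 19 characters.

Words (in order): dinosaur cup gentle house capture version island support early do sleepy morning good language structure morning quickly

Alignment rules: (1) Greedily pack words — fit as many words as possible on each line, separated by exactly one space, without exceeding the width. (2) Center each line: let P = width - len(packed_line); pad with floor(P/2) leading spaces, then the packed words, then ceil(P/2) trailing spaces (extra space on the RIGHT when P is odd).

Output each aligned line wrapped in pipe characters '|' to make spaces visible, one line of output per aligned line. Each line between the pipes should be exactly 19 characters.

Answer: |dinosaur cup gentle|
|   house capture   |
|  version island   |
| support early do  |
|sleepy morning good|
|language structure |
|  morning quickly  |

Derivation:
Line 1: ['dinosaur', 'cup', 'gentle'] (min_width=19, slack=0)
Line 2: ['house', 'capture'] (min_width=13, slack=6)
Line 3: ['version', 'island'] (min_width=14, slack=5)
Line 4: ['support', 'early', 'do'] (min_width=16, slack=3)
Line 5: ['sleepy', 'morning', 'good'] (min_width=19, slack=0)
Line 6: ['language', 'structure'] (min_width=18, slack=1)
Line 7: ['morning', 'quickly'] (min_width=15, slack=4)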